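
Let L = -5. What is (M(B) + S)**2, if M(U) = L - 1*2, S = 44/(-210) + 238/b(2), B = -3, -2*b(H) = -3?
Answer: 28100601/1225 ≈ 22939.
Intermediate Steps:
b(H) = 3/2 (b(H) = -1/2*(-3) = 3/2)
S = 5546/35 (S = 44/(-210) + 238/(3/2) = 44*(-1/210) + 238*(2/3) = -22/105 + 476/3 = 5546/35 ≈ 158.46)
M(U) = -7 (M(U) = -5 - 1*2 = -5 - 2 = -7)
(M(B) + S)**2 = (-7 + 5546/35)**2 = (5301/35)**2 = 28100601/1225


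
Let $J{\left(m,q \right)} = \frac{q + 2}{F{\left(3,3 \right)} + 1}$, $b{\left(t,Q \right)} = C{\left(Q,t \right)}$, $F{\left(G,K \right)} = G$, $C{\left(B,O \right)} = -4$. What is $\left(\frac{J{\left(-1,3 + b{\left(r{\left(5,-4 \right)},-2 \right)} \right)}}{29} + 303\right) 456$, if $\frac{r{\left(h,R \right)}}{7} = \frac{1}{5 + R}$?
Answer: $\frac{4006986}{29} \approx 1.3817 \cdot 10^{5}$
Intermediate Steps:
$r{\left(h,R \right)} = \frac{7}{5 + R}$
$b{\left(t,Q \right)} = -4$
$J{\left(m,q \right)} = \frac{1}{2} + \frac{q}{4}$ ($J{\left(m,q \right)} = \frac{q + 2}{3 + 1} = \frac{2 + q}{4} = \left(2 + q\right) \frac{1}{4} = \frac{1}{2} + \frac{q}{4}$)
$\left(\frac{J{\left(-1,3 + b{\left(r{\left(5,-4 \right)},-2 \right)} \right)}}{29} + 303\right) 456 = \left(\frac{\frac{1}{2} + \frac{3 - 4}{4}}{29} + 303\right) 456 = \left(\left(\frac{1}{2} + \frac{1}{4} \left(-1\right)\right) \frac{1}{29} + 303\right) 456 = \left(\left(\frac{1}{2} - \frac{1}{4}\right) \frac{1}{29} + 303\right) 456 = \left(\frac{1}{4} \cdot \frac{1}{29} + 303\right) 456 = \left(\frac{1}{116} + 303\right) 456 = \frac{35149}{116} \cdot 456 = \frac{4006986}{29}$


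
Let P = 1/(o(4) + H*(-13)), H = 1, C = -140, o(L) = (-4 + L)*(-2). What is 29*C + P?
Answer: -52781/13 ≈ -4060.1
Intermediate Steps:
o(L) = 8 - 2*L
P = -1/13 (P = 1/((8 - 2*4) + 1*(-13)) = 1/((8 - 8) - 13) = 1/(0 - 13) = 1/(-13) = -1/13 ≈ -0.076923)
29*C + P = 29*(-140) - 1/13 = -4060 - 1/13 = -52781/13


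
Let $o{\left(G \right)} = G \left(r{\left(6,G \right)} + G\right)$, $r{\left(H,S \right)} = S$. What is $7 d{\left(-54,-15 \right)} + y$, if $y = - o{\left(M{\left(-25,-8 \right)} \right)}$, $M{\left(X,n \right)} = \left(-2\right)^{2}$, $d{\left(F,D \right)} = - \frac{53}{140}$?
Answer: $- \frac{693}{20} \approx -34.65$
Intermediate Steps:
$d{\left(F,D \right)} = - \frac{53}{140}$ ($d{\left(F,D \right)} = \left(-53\right) \frac{1}{140} = - \frac{53}{140}$)
$M{\left(X,n \right)} = 4$
$o{\left(G \right)} = 2 G^{2}$ ($o{\left(G \right)} = G \left(G + G\right) = G 2 G = 2 G^{2}$)
$y = -32$ ($y = - 2 \cdot 4^{2} = - 2 \cdot 16 = \left(-1\right) 32 = -32$)
$7 d{\left(-54,-15 \right)} + y = 7 \left(- \frac{53}{140}\right) - 32 = - \frac{53}{20} - 32 = - \frac{693}{20}$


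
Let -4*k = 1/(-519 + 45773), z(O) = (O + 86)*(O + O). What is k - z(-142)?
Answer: -2878878465/181016 ≈ -15904.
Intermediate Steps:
z(O) = 2*O*(86 + O) (z(O) = (86 + O)*(2*O) = 2*O*(86 + O))
k = -1/181016 (k = -1/(4*(-519 + 45773)) = -¼/45254 = -¼*1/45254 = -1/181016 ≈ -5.5244e-6)
k - z(-142) = -1/181016 - 2*(-142)*(86 - 142) = -1/181016 - 2*(-142)*(-56) = -1/181016 - 1*15904 = -1/181016 - 15904 = -2878878465/181016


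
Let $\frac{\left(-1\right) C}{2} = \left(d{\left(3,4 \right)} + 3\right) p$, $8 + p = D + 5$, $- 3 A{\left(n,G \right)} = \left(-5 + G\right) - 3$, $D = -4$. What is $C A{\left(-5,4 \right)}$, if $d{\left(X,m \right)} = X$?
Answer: $112$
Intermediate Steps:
$A{\left(n,G \right)} = \frac{8}{3} - \frac{G}{3}$ ($A{\left(n,G \right)} = - \frac{\left(-5 + G\right) - 3}{3} = - \frac{-8 + G}{3} = \frac{8}{3} - \frac{G}{3}$)
$p = -7$ ($p = -8 + \left(-4 + 5\right) = -8 + 1 = -7$)
$C = 84$ ($C = - 2 \left(3 + 3\right) \left(-7\right) = - 2 \cdot 6 \left(-7\right) = \left(-2\right) \left(-42\right) = 84$)
$C A{\left(-5,4 \right)} = 84 \left(\frac{8}{3} - \frac{4}{3}\right) = 84 \cdot \frac{4}{3} = 112$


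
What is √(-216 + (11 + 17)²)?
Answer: 2*√142 ≈ 23.833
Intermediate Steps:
√(-216 + (11 + 17)²) = √(-216 + 28²) = √(-216 + 784) = √568 = 2*√142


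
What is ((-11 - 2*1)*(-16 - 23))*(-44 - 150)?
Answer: -98358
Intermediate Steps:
((-11 - 2*1)*(-16 - 23))*(-44 - 150) = ((-11 - 2)*(-39))*(-194) = -13*(-39)*(-194) = 507*(-194) = -98358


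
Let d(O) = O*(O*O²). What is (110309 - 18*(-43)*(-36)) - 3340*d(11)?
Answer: -48818495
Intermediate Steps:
d(O) = O⁴ (d(O) = O*O³ = O⁴)
(110309 - 18*(-43)*(-36)) - 3340*d(11) = (110309 - 18*(-43)*(-36)) - 3340*11⁴ = (110309 + 774*(-36)) - 3340*14641 = (110309 - 27864) - 48900940 = 82445 - 48900940 = -48818495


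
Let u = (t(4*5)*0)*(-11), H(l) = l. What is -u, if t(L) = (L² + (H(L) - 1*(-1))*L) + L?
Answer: 0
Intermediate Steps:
t(L) = L + L² + L*(1 + L) (t(L) = (L² + (L - 1*(-1))*L) + L = (L² + (L + 1)*L) + L = (L² + (1 + L)*L) + L = (L² + L*(1 + L)) + L = L + L² + L*(1 + L))
u = 0 (u = ((2*(4*5)*(1 + 4*5))*0)*(-11) = ((2*20*(1 + 20))*0)*(-11) = ((2*20*21)*0)*(-11) = (840*0)*(-11) = 0*(-11) = 0)
-u = -1*0 = 0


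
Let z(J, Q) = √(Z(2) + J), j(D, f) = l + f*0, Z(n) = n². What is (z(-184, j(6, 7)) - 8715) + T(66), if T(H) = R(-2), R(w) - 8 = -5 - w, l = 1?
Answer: -8710 + 6*I*√5 ≈ -8710.0 + 13.416*I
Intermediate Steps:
R(w) = 3 - w (R(w) = 8 + (-5 - w) = 3 - w)
j(D, f) = 1 (j(D, f) = 1 + f*0 = 1 + 0 = 1)
z(J, Q) = √(4 + J) (z(J, Q) = √(2² + J) = √(4 + J))
T(H) = 5 (T(H) = 3 - 1*(-2) = 3 + 2 = 5)
(z(-184, j(6, 7)) - 8715) + T(66) = (√(4 - 184) - 8715) + 5 = (√(-180) - 8715) + 5 = (6*I*√5 - 8715) + 5 = (-8715 + 6*I*√5) + 5 = -8710 + 6*I*√5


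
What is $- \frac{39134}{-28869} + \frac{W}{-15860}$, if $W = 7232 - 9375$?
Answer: $\frac{682531507}{457862340} \approx 1.4907$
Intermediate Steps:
$W = -2143$
$- \frac{39134}{-28869} + \frac{W}{-15860} = - \frac{39134}{-28869} - \frac{2143}{-15860} = \left(-39134\right) \left(- \frac{1}{28869}\right) - - \frac{2143}{15860} = \frac{39134}{28869} + \frac{2143}{15860} = \frac{682531507}{457862340}$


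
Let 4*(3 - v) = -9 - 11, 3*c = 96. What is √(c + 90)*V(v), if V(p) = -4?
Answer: -4*√122 ≈ -44.181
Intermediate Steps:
c = 32 (c = (⅓)*96 = 32)
v = 8 (v = 3 - (-9 - 11)/4 = 3 - ¼*(-20) = 3 + 5 = 8)
√(c + 90)*V(v) = √(32 + 90)*(-4) = √122*(-4) = -4*√122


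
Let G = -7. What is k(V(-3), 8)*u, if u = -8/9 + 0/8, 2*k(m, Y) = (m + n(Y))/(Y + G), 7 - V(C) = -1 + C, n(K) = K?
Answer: -76/9 ≈ -8.4444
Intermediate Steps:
V(C) = 8 - C (V(C) = 7 - (-1 + C) = 7 + (1 - C) = 8 - C)
k(m, Y) = (Y + m)/(2*(-7 + Y)) (k(m, Y) = ((m + Y)/(Y - 7))/2 = ((Y + m)/(-7 + Y))/2 = (Y + m)/(2*(-7 + Y)))
u = -8/9 (u = -8*⅑ + 0*(⅛) = -8/9 + 0 = -8/9 ≈ -0.88889)
k(V(-3), 8)*u = ((8 + (8 - 1*(-3)))/(2*(-7 + 8)))*(-8/9) = ((½)*(8 + (8 + 3))/1)*(-8/9) = ((½)*1*(8 + 11))*(-8/9) = ((½)*1*19)*(-8/9) = (19/2)*(-8/9) = -76/9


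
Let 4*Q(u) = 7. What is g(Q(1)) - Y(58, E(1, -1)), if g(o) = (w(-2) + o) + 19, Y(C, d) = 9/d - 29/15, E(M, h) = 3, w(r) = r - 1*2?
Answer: 941/60 ≈ 15.683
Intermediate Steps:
Q(u) = 7/4 (Q(u) = (¼)*7 = 7/4)
w(r) = -2 + r (w(r) = r - 2 = -2 + r)
Y(C, d) = -29/15 + 9/d (Y(C, d) = 9/d - 29*1/15 = 9/d - 29/15 = -29/15 + 9/d)
g(o) = 15 + o (g(o) = ((-2 - 2) + o) + 19 = (-4 + o) + 19 = 15 + o)
g(Q(1)) - Y(58, E(1, -1)) = (15 + 7/4) - (-29/15 + 9/3) = 67/4 - (-29/15 + 9*(⅓)) = 67/4 - (-29/15 + 3) = 67/4 - 1*16/15 = 67/4 - 16/15 = 941/60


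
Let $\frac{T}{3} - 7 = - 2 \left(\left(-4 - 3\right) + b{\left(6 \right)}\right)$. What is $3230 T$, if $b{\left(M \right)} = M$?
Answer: $87210$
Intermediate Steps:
$T = 27$ ($T = 21 + 3 \left(- 2 \left(\left(-4 - 3\right) + 6\right)\right) = 21 + 3 \left(- 2 \left(-7 + 6\right)\right) = 21 + 3 \left(\left(-2\right) \left(-1\right)\right) = 21 + 3 \cdot 2 = 21 + 6 = 27$)
$3230 T = 3230 \cdot 27 = 87210$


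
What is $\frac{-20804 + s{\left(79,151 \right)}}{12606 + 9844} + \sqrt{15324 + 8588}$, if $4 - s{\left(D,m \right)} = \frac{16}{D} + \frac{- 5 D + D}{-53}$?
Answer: $- \frac{43557706}{46999075} + 14 \sqrt{122} \approx 153.71$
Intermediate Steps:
$s{\left(D,m \right)} = 4 - \frac{16}{D} - \frac{4 D}{53}$ ($s{\left(D,m \right)} = 4 - \left(\frac{16}{D} + \frac{- 5 D + D}{-53}\right) = 4 - \left(\frac{16}{D} + - 4 D \left(- \frac{1}{53}\right)\right) = 4 - \left(\frac{16}{D} + \frac{4 D}{53}\right) = 4 - \frac{16}{D} - \frac{4 D}{53}$)
$\frac{-20804 + s{\left(79,151 \right)}}{12606 + 9844} + \sqrt{15324 + 8588} = \frac{-20804 - \left(\frac{104}{53} + \frac{16}{79}\right)}{12606 + 9844} + \sqrt{15324 + 8588} = \frac{-20804 - \frac{9064}{4187}}{22450} + \sqrt{23912} = \left(-20804 - \frac{9064}{4187}\right) \frac{1}{22450} + 14 \sqrt{122} = \left(- \frac{87115412}{4187}\right) \frac{1}{22450} + 14 \sqrt{122} = - \frac{43557706}{46999075} + 14 \sqrt{122}$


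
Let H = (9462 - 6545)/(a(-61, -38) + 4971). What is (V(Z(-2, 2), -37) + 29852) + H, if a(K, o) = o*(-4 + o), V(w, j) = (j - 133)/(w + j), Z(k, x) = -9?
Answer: 4509501218/151041 ≈ 29856.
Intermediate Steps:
V(w, j) = (-133 + j)/(j + w)
H = 2917/6567 (H = (9462 - 6545)/(-38*(-4 - 38) + 4971) = 2917/(-38*(-42) + 4971) = 2917/(1596 + 4971) = 2917/6567 ≈ 0.44419)
(V(Z(-2, 2), -37) + 29852) + H = ((-133 - 37)/(-37 - 9) + 29852) + 2917/6567 = (-170/(-46) + 29852) + 2917/6567 = (-1/46*(-170) + 29852) + 2917/6567 = (85/23 + 29852) + 2917/6567 = 686681/23 + 2917/6567 = 4509501218/151041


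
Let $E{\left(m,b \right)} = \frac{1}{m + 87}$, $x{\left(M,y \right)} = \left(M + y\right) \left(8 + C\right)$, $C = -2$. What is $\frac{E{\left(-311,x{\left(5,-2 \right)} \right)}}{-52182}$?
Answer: $\frac{1}{11688768} \approx 8.5552 \cdot 10^{-8}$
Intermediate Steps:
$x{\left(M,y \right)} = 6 M + 6 y$ ($x{\left(M,y \right)} = \left(M + y\right) \left(8 - 2\right) = \left(M + y\right) 6 = 6 M + 6 y$)
$E{\left(m,b \right)} = \frac{1}{87 + m}$
$\frac{E{\left(-311,x{\left(5,-2 \right)} \right)}}{-52182} = \frac{1}{\left(87 - 311\right) \left(-52182\right)} = \frac{1}{-224} \left(- \frac{1}{52182}\right) = \left(- \frac{1}{224}\right) \left(- \frac{1}{52182}\right) = \frac{1}{11688768}$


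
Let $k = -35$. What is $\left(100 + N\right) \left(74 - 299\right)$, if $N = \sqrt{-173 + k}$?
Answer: $-22500 - 900 i \sqrt{13} \approx -22500.0 - 3245.0 i$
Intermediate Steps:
$N = 4 i \sqrt{13}$ ($N = \sqrt{-173 - 35} = \sqrt{-208} = 4 i \sqrt{13} \approx 14.422 i$)
$\left(100 + N\right) \left(74 - 299\right) = \left(100 + 4 i \sqrt{13}\right) \left(74 - 299\right) = \left(100 + 4 i \sqrt{13}\right) \left(-225\right) = -22500 - 900 i \sqrt{13}$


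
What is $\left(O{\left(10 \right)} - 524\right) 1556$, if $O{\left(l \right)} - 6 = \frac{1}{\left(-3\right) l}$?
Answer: $- \frac{12090898}{15} \approx -8.0606 \cdot 10^{5}$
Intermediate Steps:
$O{\left(l \right)} = 6 - \frac{1}{3 l}$ ($O{\left(l \right)} = 6 + \frac{1}{\left(-3\right) l} = 6 - \frac{1}{3 l}$)
$\left(O{\left(10 \right)} - 524\right) 1556 = \left(\left(6 - \frac{1}{3 \cdot 10}\right) - 524\right) 1556 = \left(\left(6 - \frac{1}{30}\right) - 524\right) 1556 = \left(\frac{179}{30} - 524\right) 1556 = \left(- \frac{15541}{30}\right) 1556 = - \frac{12090898}{15}$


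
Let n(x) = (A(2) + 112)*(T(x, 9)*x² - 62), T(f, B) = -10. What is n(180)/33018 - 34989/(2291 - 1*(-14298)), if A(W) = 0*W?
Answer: -301626046409/273867801 ≈ -1101.4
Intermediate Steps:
A(W) = 0
n(x) = -6944 - 1120*x² (n(x) = (0 + 112)*(-10*x² - 62) = 112*(-62 - 10*x²) = -6944 - 1120*x²)
n(180)/33018 - 34989/(2291 - 1*(-14298)) = (-6944 - 1120*180²)/33018 - 34989/(2291 - 1*(-14298)) = (-6944 - 1120*32400)*(1/33018) - 34989/(2291 + 14298) = (-6944 - 36288000)*(1/33018) - 34989/16589 = -36294944*1/33018 - 34989*1/16589 = -18147472/16509 - 34989/16589 = -301626046409/273867801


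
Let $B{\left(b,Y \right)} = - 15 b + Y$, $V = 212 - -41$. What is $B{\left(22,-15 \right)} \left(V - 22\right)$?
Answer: $-79695$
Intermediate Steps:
$V = 253$ ($V = 212 + 41 = 253$)
$B{\left(b,Y \right)} = Y - 15 b$
$B{\left(22,-15 \right)} \left(V - 22\right) = \left(-15 - 330\right) \left(253 - 22\right) = \left(-15 - 330\right) 231 = \left(-345\right) 231 = -79695$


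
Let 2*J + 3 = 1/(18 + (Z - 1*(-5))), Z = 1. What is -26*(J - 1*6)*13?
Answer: 60671/24 ≈ 2528.0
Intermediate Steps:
J = -71/48 (J = -3/2 + 1/(2*(18 + (1 - 1*(-5)))) = -3/2 + 1/(2*(18 + (1 + 5))) = -3/2 + 1/(2*(18 + 6)) = -3/2 + (½)/24 = -3/2 + (½)*(1/24) = -3/2 + 1/48 = -71/48 ≈ -1.4792)
-26*(J - 1*6)*13 = -26*(-71/48 - 1*6)*13 = -26*(-71/48 - 6)*13 = -26*(-359/48)*13 = (4667/24)*13 = 60671/24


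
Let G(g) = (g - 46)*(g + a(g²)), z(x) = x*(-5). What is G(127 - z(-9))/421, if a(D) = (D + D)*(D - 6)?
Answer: 3252374856/421 ≈ 7.7254e+6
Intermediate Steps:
a(D) = 2*D*(-6 + D) (a(D) = (2*D)*(-6 + D) = 2*D*(-6 + D))
z(x) = -5*x
G(g) = (-46 + g)*(g + 2*g²*(-6 + g²)) (G(g) = (g - 46)*(g + 2*g²*(-6 + g²)) = (-46 + g)*(g + 2*g²*(-6 + g²)))
G(127 - z(-9))/421 = ((127 - (-5)*(-9))*(-46 - 92*(127 - (-5)*(-9))³ - 12*(127 - (-5)*(-9))² + 2*(127 - (-5)*(-9))⁴ + 553*(127 - (-5)*(-9))))/421 = ((127 - 1*45)*(-46 - 92*(127 - 1*45)³ - 12*(127 - 1*45)² + 2*(127 - 1*45)⁴ + 553*(127 - 1*45)))*(1/421) = ((127 - 45)*(-46 - 92*(127 - 45)³ - 12*(127 - 45)² + 2*(127 - 45)⁴ + 553*(127 - 45)))*(1/421) = (82*(-46 - 92*82³ - 12*82² + 2*82⁴ + 553*82))*(1/421) = (82*(-46 - 92*551368 - 12*6724 + 2*45212176 + 45346))*(1/421) = (82*(-46 - 50725856 - 80688 + 90424352 + 45346))*(1/421) = (82*39663108)*(1/421) = 3252374856*(1/421) = 3252374856/421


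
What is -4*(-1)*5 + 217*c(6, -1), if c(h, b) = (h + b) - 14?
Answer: -1933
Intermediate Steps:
c(h, b) = -14 + b + h (c(h, b) = (b + h) - 14 = -14 + b + h)
-4*(-1)*5 + 217*c(6, -1) = -4*(-1)*5 + 217*(-14 - 1 + 6) = 4*5 + 217*(-9) = 20 - 1953 = -1933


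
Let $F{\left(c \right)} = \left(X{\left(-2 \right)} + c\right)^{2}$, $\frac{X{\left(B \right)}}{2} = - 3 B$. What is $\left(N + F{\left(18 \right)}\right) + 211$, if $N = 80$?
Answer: $1191$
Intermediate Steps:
$X{\left(B \right)} = - 6 B$ ($X{\left(B \right)} = 2 \left(- 3 B\right) = - 6 B$)
$F{\left(c \right)} = \left(12 + c\right)^{2}$ ($F{\left(c \right)} = \left(\left(-6\right) \left(-2\right) + c\right)^{2} = \left(12 + c\right)^{2}$)
$\left(N + F{\left(18 \right)}\right) + 211 = \left(80 + \left(12 + 18\right)^{2}\right) + 211 = \left(80 + 30^{2}\right) + 211 = \left(80 + 900\right) + 211 = 980 + 211 = 1191$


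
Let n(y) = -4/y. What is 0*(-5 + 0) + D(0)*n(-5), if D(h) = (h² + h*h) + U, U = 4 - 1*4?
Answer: 0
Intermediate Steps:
U = 0 (U = 4 - 4 = 0)
D(h) = 2*h² (D(h) = (h² + h*h) + 0 = (h² + h²) + 0 = 2*h² + 0 = 2*h²)
0*(-5 + 0) + D(0)*n(-5) = 0*(-5 + 0) + (2*0²)*(-4/(-5)) = 0*(-5) + (2*0)*(-4*(-⅕)) = 0 + 0*(⅘) = 0 + 0 = 0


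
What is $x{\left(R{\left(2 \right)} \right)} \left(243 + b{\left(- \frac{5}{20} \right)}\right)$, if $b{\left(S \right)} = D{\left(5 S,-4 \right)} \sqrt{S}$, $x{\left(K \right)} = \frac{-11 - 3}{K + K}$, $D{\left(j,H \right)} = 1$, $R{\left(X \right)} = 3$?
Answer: $-567 - \frac{7 i}{6} \approx -567.0 - 1.1667 i$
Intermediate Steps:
$x{\left(K \right)} = - \frac{7}{K}$ ($x{\left(K \right)} = - \frac{14}{2 K} = - 14 \frac{1}{2 K} = - \frac{7}{K}$)
$b{\left(S \right)} = \sqrt{S}$ ($b{\left(S \right)} = 1 \sqrt{S} = \sqrt{S}$)
$x{\left(R{\left(2 \right)} \right)} \left(243 + b{\left(- \frac{5}{20} \right)}\right) = - \frac{7}{3} \left(243 + \sqrt{- \frac{5}{20}}\right) = \left(-7\right) \frac{1}{3} \left(243 + \sqrt{\left(-5\right) \frac{1}{20}}\right) = - \frac{7 \left(243 + \sqrt{- \frac{1}{4}}\right)}{3} = - \frac{7 \left(243 + \frac{i}{2}\right)}{3} = -567 - \frac{7 i}{6}$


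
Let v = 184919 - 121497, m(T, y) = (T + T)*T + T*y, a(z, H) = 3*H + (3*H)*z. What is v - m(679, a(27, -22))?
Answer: 396132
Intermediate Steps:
a(z, H) = 3*H + 3*H*z
m(T, y) = 2*T**2 + T*y (m(T, y) = (2*T)*T + T*y = 2*T**2 + T*y)
v = 63422
v - m(679, a(27, -22)) = 63422 - 679*(3*(-22)*(1 + 27) + 2*679) = 63422 - 679*(3*(-22)*28 + 1358) = 63422 - 679*(-1848 + 1358) = 63422 - 679*(-490) = 63422 - 1*(-332710) = 63422 + 332710 = 396132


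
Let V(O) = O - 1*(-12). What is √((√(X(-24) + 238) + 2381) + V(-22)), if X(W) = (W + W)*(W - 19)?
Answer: √(2371 + √2302) ≈ 49.183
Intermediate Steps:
V(O) = 12 + O (V(O) = O + 12 = 12 + O)
X(W) = 2*W*(-19 + W) (X(W) = (2*W)*(-19 + W) = 2*W*(-19 + W))
√((√(X(-24) + 238) + 2381) + V(-22)) = √((√(2*(-24)*(-19 - 24) + 238) + 2381) + (12 - 22)) = √((√(2*(-24)*(-43) + 238) + 2381) - 10) = √((√(2064 + 238) + 2381) - 10) = √((√2302 + 2381) - 10) = √((2381 + √2302) - 10) = √(2371 + √2302)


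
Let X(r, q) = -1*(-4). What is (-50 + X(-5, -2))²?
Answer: 2116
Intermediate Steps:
X(r, q) = 4
(-50 + X(-5, -2))² = (-50 + 4)² = (-46)² = 2116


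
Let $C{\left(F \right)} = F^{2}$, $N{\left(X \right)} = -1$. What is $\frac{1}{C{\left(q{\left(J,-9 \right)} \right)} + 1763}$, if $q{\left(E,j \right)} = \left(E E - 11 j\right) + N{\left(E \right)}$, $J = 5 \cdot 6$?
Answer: $\frac{1}{997767} \approx 1.0022 \cdot 10^{-6}$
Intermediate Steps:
$J = 30$
$q{\left(E,j \right)} = -1 + E^{2} - 11 j$ ($q{\left(E,j \right)} = \left(E E - 11 j\right) - 1 = \left(E^{2} - 11 j\right) - 1 = -1 + E^{2} - 11 j$)
$\frac{1}{C{\left(q{\left(J,-9 \right)} \right)} + 1763} = \frac{1}{\left(-1 + 30^{2} - -99\right)^{2} + 1763} = \frac{1}{\left(-1 + 900 + 99\right)^{2} + 1763} = \frac{1}{998^{2} + 1763} = \frac{1}{996004 + 1763} = \frac{1}{997767}$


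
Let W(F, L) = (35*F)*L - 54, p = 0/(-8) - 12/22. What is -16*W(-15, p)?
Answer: -40896/11 ≈ -3717.8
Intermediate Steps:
p = -6/11 (p = 0*(-1/8) - 12*1/22 = 0 - 6/11 = -6/11 ≈ -0.54545)
W(F, L) = -54 + 35*F*L (W(F, L) = 35*F*L - 54 = -54 + 35*F*L)
-16*W(-15, p) = -16*(-54 + 35*(-15)*(-6/11)) = -16*(-54 + 3150/11) = -16*2556/11 = -40896/11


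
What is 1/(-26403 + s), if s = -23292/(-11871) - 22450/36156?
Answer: -23844882/629544439357 ≈ -3.7876e-5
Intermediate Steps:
s = 31980089/23844882 (s = -23292*(-1/11871) - 22450*1/36156 = 2588/1319 - 11225/18078 = 31980089/23844882 ≈ 1.3412)
1/(-26403 + s) = 1/(-26403 + 31980089/23844882) = 1/(-629544439357/23844882) = -23844882/629544439357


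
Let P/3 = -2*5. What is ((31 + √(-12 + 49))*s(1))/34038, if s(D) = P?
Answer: -5/183 - 5*√37/5673 ≈ -0.032684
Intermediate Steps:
P = -30 (P = 3*(-2*5) = 3*(-10) = -30)
s(D) = -30
((31 + √(-12 + 49))*s(1))/34038 = ((31 + √(-12 + 49))*(-30))/34038 = ((31 + √37)*(-30))*(1/34038) = (-930 - 30*√37)*(1/34038) = -5/183 - 5*√37/5673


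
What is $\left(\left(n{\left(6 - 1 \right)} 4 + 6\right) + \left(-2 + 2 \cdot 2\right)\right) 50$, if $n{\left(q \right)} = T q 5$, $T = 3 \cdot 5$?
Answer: $75400$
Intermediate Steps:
$T = 15$
$n{\left(q \right)} = 75 q$ ($n{\left(q \right)} = 15 q 5 = 75 q$)
$\left(\left(n{\left(6 - 1 \right)} 4 + 6\right) + \left(-2 + 2 \cdot 2\right)\right) 50 = \left(\left(75 \left(6 - 1\right) 4 + 6\right) + \left(-2 + 2 \cdot 2\right)\right) 50 = \left(\left(75 \cdot 5 \cdot 4 + 6\right) + \left(-2 + 4\right)\right) 50 = \left(\left(375 \cdot 4 + 6\right) + 2\right) 50 = \left(\left(1500 + 6\right) + 2\right) 50 = \left(1506 + 2\right) 50 = 1508 \cdot 50 = 75400$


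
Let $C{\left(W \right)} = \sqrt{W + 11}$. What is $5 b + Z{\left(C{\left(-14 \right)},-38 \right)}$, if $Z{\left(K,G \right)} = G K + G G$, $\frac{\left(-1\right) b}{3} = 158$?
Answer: $-926 - 38 i \sqrt{3} \approx -926.0 - 65.818 i$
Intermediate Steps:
$b = -474$ ($b = \left(-3\right) 158 = -474$)
$C{\left(W \right)} = \sqrt{11 + W}$
$Z{\left(K,G \right)} = G^{2} + G K$ ($Z{\left(K,G \right)} = G K + G^{2} = G^{2} + G K$)
$5 b + Z{\left(C{\left(-14 \right)},-38 \right)} = 5 \left(-474\right) - 38 \left(-38 + \sqrt{11 - 14}\right) = -2370 - 38 \left(-38 + \sqrt{-3}\right) = -2370 - 38 \left(-38 + i \sqrt{3}\right) = -2370 + \left(1444 - 38 i \sqrt{3}\right) = -926 - 38 i \sqrt{3}$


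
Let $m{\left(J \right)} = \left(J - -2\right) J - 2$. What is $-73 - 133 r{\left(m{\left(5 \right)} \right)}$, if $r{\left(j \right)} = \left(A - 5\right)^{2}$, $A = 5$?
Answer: $-73$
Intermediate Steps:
$m{\left(J \right)} = -2 + J \left(2 + J\right)$ ($m{\left(J \right)} = \left(J + 2\right) J - 2 = \left(2 + J\right) J - 2 = J \left(2 + J\right) - 2 = -2 + J \left(2 + J\right)$)
$r{\left(j \right)} = 0$ ($r{\left(j \right)} = \left(5 - 5\right)^{2} = 0^{2} = 0$)
$-73 - 133 r{\left(m{\left(5 \right)} \right)} = -73 - 0 = -73 + 0 = -73$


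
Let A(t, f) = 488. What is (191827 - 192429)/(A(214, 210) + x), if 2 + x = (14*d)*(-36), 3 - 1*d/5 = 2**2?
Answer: -301/1503 ≈ -0.20027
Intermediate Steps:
d = -5 (d = 15 - 5*2**2 = 15 - 5*4 = 15 - 20 = -5)
x = 2518 (x = -2 + (14*(-5))*(-36) = -2 - 70*(-36) = -2 + 2520 = 2518)
(191827 - 192429)/(A(214, 210) + x) = (191827 - 192429)/(488 + 2518) = -602/3006 = -602*1/3006 = -301/1503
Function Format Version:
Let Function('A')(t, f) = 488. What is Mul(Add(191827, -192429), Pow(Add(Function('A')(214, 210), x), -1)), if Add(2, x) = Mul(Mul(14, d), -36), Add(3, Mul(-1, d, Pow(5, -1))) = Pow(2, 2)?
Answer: Rational(-301, 1503) ≈ -0.20027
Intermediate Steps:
d = -5 (d = Add(15, Mul(-5, Pow(2, 2))) = Add(15, Mul(-5, 4)) = Add(15, -20) = -5)
x = 2518 (x = Add(-2, Mul(Mul(14, -5), -36)) = Add(-2, Mul(-70, -36)) = Add(-2, 2520) = 2518)
Mul(Add(191827, -192429), Pow(Add(Function('A')(214, 210), x), -1)) = Mul(Add(191827, -192429), Pow(Add(488, 2518), -1)) = Mul(-602, Pow(3006, -1)) = Mul(-602, Rational(1, 3006)) = Rational(-301, 1503)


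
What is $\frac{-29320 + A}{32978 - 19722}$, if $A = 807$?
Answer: $- \frac{28513}{13256} \approx -2.151$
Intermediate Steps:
$\frac{-29320 + A}{32978 - 19722} = \frac{-29320 + 807}{32978 - 19722} = - \frac{28513}{13256}$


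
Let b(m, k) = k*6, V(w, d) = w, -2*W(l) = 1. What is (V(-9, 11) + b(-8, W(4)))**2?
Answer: 144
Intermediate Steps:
W(l) = -1/2 (W(l) = -1/2*1 = -1/2)
b(m, k) = 6*k
(V(-9, 11) + b(-8, W(4)))**2 = (-9 + 6*(-1/2))**2 = (-9 - 3)**2 = (-12)**2 = 144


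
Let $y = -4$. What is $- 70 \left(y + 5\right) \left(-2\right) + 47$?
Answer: $187$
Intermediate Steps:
$- 70 \left(y + 5\right) \left(-2\right) + 47 = - 70 \left(-4 + 5\right) \left(-2\right) + 47 = - 70 \cdot 1 \left(-2\right) + 47 = \left(-70\right) \left(-2\right) + 47 = 140 + 47 = 187$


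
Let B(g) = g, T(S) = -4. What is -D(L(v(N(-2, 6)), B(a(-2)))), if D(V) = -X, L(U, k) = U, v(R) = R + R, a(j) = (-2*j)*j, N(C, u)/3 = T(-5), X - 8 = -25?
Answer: -17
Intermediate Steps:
X = -17 (X = 8 - 25 = -17)
N(C, u) = -12 (N(C, u) = 3*(-4) = -12)
a(j) = -2*j²
v(R) = 2*R
D(V) = 17 (D(V) = -1*(-17) = 17)
-D(L(v(N(-2, 6)), B(a(-2)))) = -1*17 = -17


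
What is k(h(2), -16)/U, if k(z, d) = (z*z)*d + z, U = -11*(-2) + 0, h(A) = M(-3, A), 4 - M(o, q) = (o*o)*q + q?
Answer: -2056/11 ≈ -186.91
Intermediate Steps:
M(o, q) = 4 - q - q*o**2 (M(o, q) = 4 - ((o*o)*q + q) = 4 - (o**2*q + q) = 4 - (q*o**2 + q) = 4 - (q + q*o**2) = 4 + (-q - q*o**2) = 4 - q - q*o**2)
h(A) = 4 - 10*A (h(A) = 4 - A - 1*A*(-3)**2 = 4 - A - 1*A*9 = 4 - A - 9*A = 4 - 10*A)
U = 22 (U = 22 + 0 = 22)
k(z, d) = z + d*z**2 (k(z, d) = z**2*d + z = d*z**2 + z = z + d*z**2)
k(h(2), -16)/U = ((4 - 10*2)*(1 - 16*(4 - 10*2)))/22 = ((4 - 20)*(1 - 16*(4 - 20)))*(1/22) = -16*(1 - 16*(-16))*(1/22) = -16*(1 + 256)*(1/22) = -16*257*(1/22) = -4112*1/22 = -2056/11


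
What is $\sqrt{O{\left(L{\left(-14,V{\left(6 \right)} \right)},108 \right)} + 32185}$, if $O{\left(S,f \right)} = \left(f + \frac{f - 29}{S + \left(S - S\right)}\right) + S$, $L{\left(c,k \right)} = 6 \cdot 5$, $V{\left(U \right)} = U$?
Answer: $\frac{\sqrt{29093070}}{30} \approx 179.79$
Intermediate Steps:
$L{\left(c,k \right)} = 30$
$O{\left(S,f \right)} = S + f + \frac{-29 + f}{S}$ ($O{\left(S,f \right)} = \left(f + \frac{-29 + f}{S + 0}\right) + S = \left(f + \frac{-29 + f}{S}\right) + S = S + f + \frac{-29 + f}{S}$)
$\sqrt{O{\left(L{\left(-14,V{\left(6 \right)} \right)},108 \right)} + 32185} = \sqrt{\frac{-29 + 108 + 30 \left(30 + 108\right)}{30} + 32185} = \sqrt{\frac{-29 + 108 + 30 \cdot 138}{30} + 32185} = \sqrt{\frac{-29 + 108 + 4140}{30} + 32185} = \sqrt{\frac{1}{30} \cdot 4219 + 32185} = \sqrt{\frac{4219}{30} + 32185} = \sqrt{\frac{969769}{30}} = \frac{\sqrt{29093070}}{30}$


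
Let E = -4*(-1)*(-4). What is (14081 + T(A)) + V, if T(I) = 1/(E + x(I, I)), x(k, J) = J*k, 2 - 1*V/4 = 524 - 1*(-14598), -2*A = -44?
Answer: -21714731/468 ≈ -46399.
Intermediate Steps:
A = 22 (A = -½*(-44) = 22)
E = -16 (E = 4*(-4) = -16)
V = -60480 (V = 8 - 4*(524 - 1*(-14598)) = 8 - 4*(524 + 14598) = 8 - 4*15122 = 8 - 60488 = -60480)
T(I) = 1/(-16 + I²) (T(I) = 1/(-16 + I*I) = 1/(-16 + I²))
(14081 + T(A)) + V = (14081 + 1/(-16 + 22²)) - 60480 = (14081 + 1/(-16 + 484)) - 60480 = (14081 + 1/468) - 60480 = 6589909/468 - 60480 = -21714731/468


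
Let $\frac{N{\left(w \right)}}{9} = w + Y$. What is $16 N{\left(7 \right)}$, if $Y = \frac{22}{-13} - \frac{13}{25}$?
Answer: $\frac{224064}{325} \approx 689.43$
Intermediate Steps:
$Y = - \frac{719}{325}$ ($Y = 22 \left(- \frac{1}{13}\right) - \frac{13}{25} = - \frac{22}{13} - \frac{13}{25} = - \frac{719}{325} \approx -2.2123$)
$N{\left(w \right)} = - \frac{6471}{325} + 9 w$ ($N{\left(w \right)} = 9 \left(w - \frac{719}{325}\right) = 9 \left(- \frac{719}{325} + w\right) = - \frac{6471}{325} + 9 w$)
$16 N{\left(7 \right)} = 16 \left(- \frac{6471}{325} + 9 \cdot 7\right) = 16 \left(- \frac{6471}{325} + 63\right) = 16 \cdot \frac{14004}{325} = \frac{224064}{325}$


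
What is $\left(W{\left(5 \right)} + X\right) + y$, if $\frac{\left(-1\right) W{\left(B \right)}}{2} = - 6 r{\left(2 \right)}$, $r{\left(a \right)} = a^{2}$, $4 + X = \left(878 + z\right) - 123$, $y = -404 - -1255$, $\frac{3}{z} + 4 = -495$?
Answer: $\frac{823347}{499} \approx 1650.0$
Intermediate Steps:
$z = - \frac{3}{499}$ ($z = \frac{3}{-4 - 495} = \frac{3}{-499} = 3 \left(- \frac{1}{499}\right) = - \frac{3}{499} \approx -0.006012$)
$y = 851$ ($y = -404 + 1255 = 851$)
$X = \frac{374746}{499}$ ($X = -4 + \left(\left(878 - \frac{3}{499}\right) - 123\right) = -4 + \left(\frac{438119}{499} - 123\right) = -4 + \frac{376742}{499} = \frac{374746}{499} \approx 750.99$)
$W{\left(B \right)} = 48$ ($W{\left(B \right)} = - 2 \left(- 6 \cdot 2^{2}\right) = - 2 \left(\left(-6\right) 4\right) = \left(-2\right) \left(-24\right) = 48$)
$\left(W{\left(5 \right)} + X\right) + y = \left(48 + \frac{374746}{499}\right) + 851 = \frac{398698}{499} + 851 = \frac{823347}{499}$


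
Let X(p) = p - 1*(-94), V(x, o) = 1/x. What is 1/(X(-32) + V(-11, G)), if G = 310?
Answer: 11/681 ≈ 0.016153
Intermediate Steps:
X(p) = 94 + p (X(p) = p + 94 = 94 + p)
1/(X(-32) + V(-11, G)) = 1/((94 - 32) + 1/(-11)) = 1/(62 - 1/11) = 1/(681/11) = 11/681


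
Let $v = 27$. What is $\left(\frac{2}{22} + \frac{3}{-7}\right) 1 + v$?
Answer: $\frac{2053}{77} \approx 26.662$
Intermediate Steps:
$\left(\frac{2}{22} + \frac{3}{-7}\right) 1 + v = \left(\frac{2}{22} + \frac{3}{-7}\right) 1 + 27 = \left(2 \cdot \frac{1}{22} + 3 \left(- \frac{1}{7}\right)\right) 1 + 27 = \left(\frac{1}{11} - \frac{3}{7}\right) 1 + 27 = \left(- \frac{26}{77}\right) 1 + 27 = - \frac{26}{77} + 27 = \frac{2053}{77}$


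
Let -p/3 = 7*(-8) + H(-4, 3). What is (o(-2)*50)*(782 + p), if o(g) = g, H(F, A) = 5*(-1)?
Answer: -96500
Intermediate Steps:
H(F, A) = -5
p = 183 (p = -3*(7*(-8) - 5) = -3*(-56 - 5) = -3*(-61) = 183)
(o(-2)*50)*(782 + p) = (-2*50)*(782 + 183) = -100*965 = -96500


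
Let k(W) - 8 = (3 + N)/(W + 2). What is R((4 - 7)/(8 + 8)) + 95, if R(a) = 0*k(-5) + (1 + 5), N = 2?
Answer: 101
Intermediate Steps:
k(W) = 8 + 5/(2 + W) (k(W) = 8 + (3 + 2)/(W + 2) = 8 + 5/(2 + W))
R(a) = 6 (R(a) = 0*((21 + 8*(-5))/(2 - 5)) + (1 + 5) = 0*((21 - 40)/(-3)) + 6 = 0*(-1/3*(-19)) + 6 = 0*(19/3) + 6 = 0 + 6 = 6)
R((4 - 7)/(8 + 8)) + 95 = 6 + 95 = 101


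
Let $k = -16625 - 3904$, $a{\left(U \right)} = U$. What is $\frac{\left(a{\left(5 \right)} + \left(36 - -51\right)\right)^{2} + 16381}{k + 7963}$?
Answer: $- \frac{24845}{12566} \approx -1.9772$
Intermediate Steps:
$k = -20529$ ($k = -16625 - 3904 = -20529$)
$\frac{\left(a{\left(5 \right)} + \left(36 - -51\right)\right)^{2} + 16381}{k + 7963} = \frac{\left(5 + \left(36 - -51\right)\right)^{2} + 16381}{-20529 + 7963} = \frac{\left(5 + \left(36 + 51\right)\right)^{2} + 16381}{-12566} = \left(\left(5 + 87\right)^{2} + 16381\right) \left(- \frac{1}{12566}\right) = \left(92^{2} + 16381\right) \left(- \frac{1}{12566}\right) = \left(8464 + 16381\right) \left(- \frac{1}{12566}\right) = 24845 \left(- \frac{1}{12566}\right) = - \frac{24845}{12566}$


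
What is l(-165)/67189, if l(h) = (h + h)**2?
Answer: 108900/67189 ≈ 1.6208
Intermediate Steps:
l(h) = 4*h**2 (l(h) = (2*h)**2 = 4*h**2)
l(-165)/67189 = (4*(-165)**2)/67189 = (4*27225)*(1/67189) = 108900*(1/67189) = 108900/67189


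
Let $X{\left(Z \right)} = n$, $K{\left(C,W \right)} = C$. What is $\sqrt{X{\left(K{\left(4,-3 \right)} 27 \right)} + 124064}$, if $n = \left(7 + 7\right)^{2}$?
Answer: $2 \sqrt{31065} \approx 352.51$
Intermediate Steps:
$n = 196$ ($n = 14^{2} = 196$)
$X{\left(Z \right)} = 196$
$\sqrt{X{\left(K{\left(4,-3 \right)} 27 \right)} + 124064} = \sqrt{196 + 124064} = \sqrt{124260} = 2 \sqrt{31065}$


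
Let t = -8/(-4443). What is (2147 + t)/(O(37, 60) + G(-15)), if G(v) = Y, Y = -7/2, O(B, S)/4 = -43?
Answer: -19078258/1559493 ≈ -12.234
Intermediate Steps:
O(B, S) = -172 (O(B, S) = 4*(-43) = -172)
t = 8/4443 (t = -8*(-1/4443) = 8/4443 ≈ 0.0018006)
Y = -7/2 (Y = (½)*(-7) = -7/2 ≈ -3.5000)
G(v) = -7/2
(2147 + t)/(O(37, 60) + G(-15)) = (2147 + 8/4443)/(-172 - 7/2) = 9539129/(4443*(-351/2)) = (9539129/4443)*(-2/351) = -19078258/1559493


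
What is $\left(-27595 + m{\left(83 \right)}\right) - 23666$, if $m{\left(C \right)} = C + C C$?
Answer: $-44289$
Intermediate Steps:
$m{\left(C \right)} = C + C^{2}$
$\left(-27595 + m{\left(83 \right)}\right) - 23666 = \left(-27595 + 83 \left(1 + 83\right)\right) - 23666 = \left(-27595 + 83 \cdot 84\right) - 23666 = \left(-27595 + 6972\right) - 23666 = -20623 - 23666 = -44289$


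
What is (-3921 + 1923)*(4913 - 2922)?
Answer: -3978018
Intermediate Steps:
(-3921 + 1923)*(4913 - 2922) = -1998*1991 = -3978018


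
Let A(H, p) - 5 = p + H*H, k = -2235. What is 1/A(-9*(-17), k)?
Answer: 1/21179 ≈ 4.7217e-5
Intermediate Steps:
A(H, p) = 5 + p + H² (A(H, p) = 5 + (p + H*H) = 5 + (p + H²) = 5 + p + H²)
1/A(-9*(-17), k) = 1/(5 - 2235 + (-9*(-17))²) = 1/(5 - 2235 + 153²) = 1/(5 - 2235 + 23409) = 1/21179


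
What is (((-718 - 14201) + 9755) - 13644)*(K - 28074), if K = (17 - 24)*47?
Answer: 534203624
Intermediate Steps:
K = -329 (K = -7*47 = -329)
(((-718 - 14201) + 9755) - 13644)*(K - 28074) = (((-718 - 14201) + 9755) - 13644)*(-329 - 28074) = ((-14919 + 9755) - 13644)*(-28403) = (-5164 - 13644)*(-28403) = -18808*(-28403) = 534203624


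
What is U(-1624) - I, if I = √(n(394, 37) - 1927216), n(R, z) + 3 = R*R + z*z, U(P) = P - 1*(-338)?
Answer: -1286 - I*√1770614 ≈ -1286.0 - 1330.6*I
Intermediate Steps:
U(P) = 338 + P (U(P) = P + 338 = 338 + P)
n(R, z) = -3 + R² + z² (n(R, z) = -3 + (R*R + z*z) = -3 + (R² + z²) = -3 + R² + z²)
I = I*√1770614 (I = √((-3 + 394² + 37²) - 1927216) = √((-3 + 155236 + 1369) - 1927216) = √(156602 - 1927216) = √(-1770614) = I*√1770614 ≈ 1330.6*I)
U(-1624) - I = (338 - 1624) - I*√1770614 = -1286 - I*√1770614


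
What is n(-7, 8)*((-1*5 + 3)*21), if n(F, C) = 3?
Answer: -126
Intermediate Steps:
n(-7, 8)*((-1*5 + 3)*21) = 3*((-1*5 + 3)*21) = 3*((-5 + 3)*21) = 3*(-2*21) = 3*(-42) = -126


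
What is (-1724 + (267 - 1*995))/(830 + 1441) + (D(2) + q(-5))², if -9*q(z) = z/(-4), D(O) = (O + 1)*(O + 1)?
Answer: 75973813/981072 ≈ 77.440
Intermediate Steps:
D(O) = (1 + O)² (D(O) = (1 + O)*(1 + O) = (1 + O)²)
q(z) = z/36 (q(z) = -z/(9*(-4)) = -z*(-1)/(9*4) = -(-1)*z/36 = z/36)
(-1724 + (267 - 1*995))/(830 + 1441) + (D(2) + q(-5))² = (-1724 + (267 - 1*995))/(830 + 1441) + ((1 + 2)² + (1/36)*(-5))² = (-1724 + (267 - 995))/2271 + (3² - 5/36)² = (-1724 - 728)*(1/2271) + (9 - 5/36)² = -2452*1/2271 + (319/36)² = -2452/2271 + 101761/1296 = 75973813/981072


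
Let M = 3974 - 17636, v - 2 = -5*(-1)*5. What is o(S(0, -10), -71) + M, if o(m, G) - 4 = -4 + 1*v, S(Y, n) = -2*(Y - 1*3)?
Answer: -13635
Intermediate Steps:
v = 27 (v = 2 - 5*(-1)*5 = 2 + 5*5 = 2 + 25 = 27)
S(Y, n) = 6 - 2*Y (S(Y, n) = -2*(Y - 3) = -2*(-3 + Y) = 6 - 2*Y)
o(m, G) = 27 (o(m, G) = 4 + (-4 + 1*27) = 4 + (-4 + 27) = 4 + 23 = 27)
M = -13662
o(S(0, -10), -71) + M = 27 - 13662 = -13635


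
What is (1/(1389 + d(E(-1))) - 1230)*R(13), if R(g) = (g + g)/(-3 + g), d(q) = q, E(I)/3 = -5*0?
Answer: -22210097/6945 ≈ -3198.0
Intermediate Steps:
E(I) = 0 (E(I) = 3*(-5*0) = 3*0 = 0)
R(g) = 2*g/(-3 + g) (R(g) = (2*g)/(-3 + g) = 2*g/(-3 + g))
(1/(1389 + d(E(-1))) - 1230)*R(13) = (1/(1389 + 0) - 1230)*(2*13/(-3 + 13)) = (1/1389 - 1230)*(2*13/10) = (1/1389 - 1230)*(2*13*(⅒)) = -1708469/1389*13/5 = -22210097/6945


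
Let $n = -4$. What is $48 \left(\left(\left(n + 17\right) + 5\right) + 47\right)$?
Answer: $3120$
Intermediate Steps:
$48 \left(\left(\left(n + 17\right) + 5\right) + 47\right) = 48 \left(\left(\left(-4 + 17\right) + 5\right) + 47\right) = 48 \left(\left(13 + 5\right) + 47\right) = 48 \left(18 + 47\right) = 48 \cdot 65 = 3120$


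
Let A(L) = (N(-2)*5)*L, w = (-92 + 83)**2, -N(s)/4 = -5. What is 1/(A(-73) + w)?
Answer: -1/7219 ≈ -0.00013852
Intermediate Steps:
N(s) = 20 (N(s) = -4*(-5) = 20)
w = 81 (w = (-9)**2 = 81)
A(L) = 100*L (A(L) = (20*5)*L = 100*L)
1/(A(-73) + w) = 1/(100*(-73) + 81) = 1/(-7300 + 81) = 1/(-7219) = -1/7219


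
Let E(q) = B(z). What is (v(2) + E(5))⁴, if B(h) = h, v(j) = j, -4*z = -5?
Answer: 28561/256 ≈ 111.57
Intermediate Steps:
z = 5/4 (z = -¼*(-5) = 5/4 ≈ 1.2500)
E(q) = 5/4
(v(2) + E(5))⁴ = (2 + 5/4)⁴ = (13/4)⁴ = 28561/256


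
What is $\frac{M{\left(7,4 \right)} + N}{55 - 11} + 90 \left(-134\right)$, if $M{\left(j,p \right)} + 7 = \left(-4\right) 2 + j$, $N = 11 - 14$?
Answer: $- \frac{48241}{4} \approx -12060.0$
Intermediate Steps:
$N = -3$
$M{\left(j,p \right)} = -15 + j$ ($M{\left(j,p \right)} = -7 + \left(\left(-4\right) 2 + j\right) = -7 + \left(-8 + j\right) = -15 + j$)
$\frac{M{\left(7,4 \right)} + N}{55 - 11} + 90 \left(-134\right) = \frac{\left(-15 + 7\right) - 3}{55 - 11} + 90 \left(-134\right) = \frac{-8 - 3}{44} - 12060 = \left(-11\right) \frac{1}{44} - 12060 = - \frac{1}{4} - 12060 = - \frac{48241}{4}$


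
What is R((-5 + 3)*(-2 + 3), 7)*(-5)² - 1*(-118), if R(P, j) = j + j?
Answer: 468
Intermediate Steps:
R(P, j) = 2*j
R((-5 + 3)*(-2 + 3), 7)*(-5)² - 1*(-118) = (2*7)*(-5)² - 1*(-118) = 14*25 + 118 = 350 + 118 = 468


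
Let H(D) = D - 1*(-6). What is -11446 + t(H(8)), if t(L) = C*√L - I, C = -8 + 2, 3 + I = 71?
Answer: -11514 - 6*√14 ≈ -11536.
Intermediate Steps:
I = 68 (I = -3 + 71 = 68)
C = -6
H(D) = 6 + D (H(D) = D + 6 = 6 + D)
t(L) = -68 - 6*√L (t(L) = -6*√L - 1*68 = -6*√L - 68 = -68 - 6*√L)
-11446 + t(H(8)) = -11446 + (-68 - 6*√(6 + 8)) = -11446 + (-68 - 6*√14) = -11514 - 6*√14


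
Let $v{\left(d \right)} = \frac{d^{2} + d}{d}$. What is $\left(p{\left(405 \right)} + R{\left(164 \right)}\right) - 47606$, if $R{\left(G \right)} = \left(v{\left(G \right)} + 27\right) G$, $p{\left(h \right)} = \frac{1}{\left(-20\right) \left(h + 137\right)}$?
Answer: $- \frac{174719121}{10840} \approx -16118.0$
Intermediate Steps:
$v{\left(d \right)} = \frac{d + d^{2}}{d}$
$p{\left(h \right)} = - \frac{1}{20 \left(137 + h\right)}$
$R{\left(G \right)} = G \left(28 + G\right)$ ($R{\left(G \right)} = \left(\left(1 + G\right) + 27\right) G = \left(28 + G\right) G = G \left(28 + G\right)$)
$\left(p{\left(405 \right)} + R{\left(164 \right)}\right) - 47606 = \left(- \frac{1}{2740 + 20 \cdot 405} + 164 \left(28 + 164\right)\right) - 47606 = \left(- \frac{1}{2740 + 8100} + 164 \cdot 192\right) - 47606 = \left(- \frac{1}{10840} + 31488\right) - 47606 = \frac{341329919}{10840} - 47606 = - \frac{174719121}{10840}$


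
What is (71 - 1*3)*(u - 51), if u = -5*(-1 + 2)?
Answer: -3808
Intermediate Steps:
u = -5 (u = -5*1 = -5)
(71 - 1*3)*(u - 51) = (71 - 1*3)*(-5 - 51) = (71 - 3)*(-56) = 68*(-56) = -3808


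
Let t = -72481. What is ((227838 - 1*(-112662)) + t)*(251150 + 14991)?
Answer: 71330844679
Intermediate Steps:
((227838 - 1*(-112662)) + t)*(251150 + 14991) = ((227838 - 1*(-112662)) - 72481)*(251150 + 14991) = ((227838 + 112662) - 72481)*266141 = (340500 - 72481)*266141 = 268019*266141 = 71330844679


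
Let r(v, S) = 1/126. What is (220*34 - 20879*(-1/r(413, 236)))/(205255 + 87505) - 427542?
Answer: -62582278843/146380 ≈ -4.2753e+5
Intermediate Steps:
r(v, S) = 1/126
(220*34 - 20879*(-1/r(413, 236)))/(205255 + 87505) - 427542 = (220*34 - 20879/((-1*1/126)))/(205255 + 87505) - 427542 = (7480 - 20879/(-1/126))/292760 - 427542 = (7480 - 20879*(-126))*(1/292760) - 427542 = (7480 + 2630754)*(1/292760) - 427542 = 2638234*(1/292760) - 427542 = 1319117/146380 - 427542 = -62582278843/146380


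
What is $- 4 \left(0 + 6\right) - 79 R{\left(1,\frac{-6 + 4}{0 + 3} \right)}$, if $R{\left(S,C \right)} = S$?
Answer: $-103$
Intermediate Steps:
$- 4 \left(0 + 6\right) - 79 R{\left(1,\frac{-6 + 4}{0 + 3} \right)} = - 4 \left(0 + 6\right) - 79 = \left(-4\right) 6 - 79 = -24 - 79 = -103$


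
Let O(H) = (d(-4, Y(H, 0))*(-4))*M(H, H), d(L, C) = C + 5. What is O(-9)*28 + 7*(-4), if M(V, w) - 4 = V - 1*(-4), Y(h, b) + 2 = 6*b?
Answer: 308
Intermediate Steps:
Y(h, b) = -2 + 6*b
d(L, C) = 5 + C
M(V, w) = 8 + V (M(V, w) = 4 + (V - 1*(-4)) = 4 + (V + 4) = 4 + (4 + V) = 8 + V)
O(H) = -96 - 12*H (O(H) = ((5 + (-2 + 6*0))*(-4))*(8 + H) = ((5 + (-2 + 0))*(-4))*(8 + H) = ((5 - 2)*(-4))*(8 + H) = (3*(-4))*(8 + H) = -12*(8 + H) = -96 - 12*H)
O(-9)*28 + 7*(-4) = (-96 - 12*(-9))*28 + 7*(-4) = (-96 + 108)*28 - 28 = 12*28 - 28 = 336 - 28 = 308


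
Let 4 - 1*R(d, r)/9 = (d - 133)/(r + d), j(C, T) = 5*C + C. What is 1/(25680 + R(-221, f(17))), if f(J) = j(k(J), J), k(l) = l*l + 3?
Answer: 1531/39374382 ≈ 3.8883e-5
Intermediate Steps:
k(l) = 3 + l² (k(l) = l² + 3 = 3 + l²)
j(C, T) = 6*C
f(J) = 18 + 6*J² (f(J) = 6*(3 + J²) = 18 + 6*J²)
R(d, r) = 36 - 9*(-133 + d)/(d + r) (R(d, r) = 36 - 9*(d - 133)/(r + d) = 36 - 9*(-133 + d)/(d + r))
1/(25680 + R(-221, f(17))) = 1/(25680 + 9*(133 + 3*(-221) + 4*(18 + 6*17²))/(-221 + (18 + 6*17²))) = 1/(25680 + 9*(133 - 663 + 4*(18 + 6*289))/(-221 + (18 + 6*289))) = 1/(25680 + 9*(133 - 663 + 4*(18 + 1734))/(-221 + (18 + 1734))) = 1/(25680 + 9*(133 - 663 + 4*1752)/(-221 + 1752)) = 1/(25680 + 9*(133 - 663 + 7008)/1531) = 1/(25680 + 9*(1/1531)*6478) = 1/(25680 + 58302/1531) = 1/(39374382/1531) = 1531/39374382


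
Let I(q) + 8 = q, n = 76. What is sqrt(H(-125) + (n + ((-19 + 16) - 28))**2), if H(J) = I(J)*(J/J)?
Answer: 2*sqrt(473) ≈ 43.497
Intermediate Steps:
I(q) = -8 + q
H(J) = -8 + J (H(J) = (-8 + J)*(J/J) = (-8 + J)*1 = -8 + J)
sqrt(H(-125) + (n + ((-19 + 16) - 28))**2) = sqrt((-8 - 125) + (76 + ((-19 + 16) - 28))**2) = sqrt(-133 + (76 + (-3 - 28))**2) = sqrt(-133 + (76 - 31)**2) = sqrt(-133 + 45**2) = sqrt(-133 + 2025) = sqrt(1892) = 2*sqrt(473)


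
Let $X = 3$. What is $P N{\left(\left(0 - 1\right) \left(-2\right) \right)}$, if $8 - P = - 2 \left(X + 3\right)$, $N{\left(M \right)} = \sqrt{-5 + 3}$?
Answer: $20 i \sqrt{2} \approx 28.284 i$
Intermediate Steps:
$N{\left(M \right)} = i \sqrt{2}$ ($N{\left(M \right)} = \sqrt{-2} = i \sqrt{2}$)
$P = 20$ ($P = 8 - - 2 \left(3 + 3\right) = 8 - \left(-2\right) 6 = 8 - -12 = 8 + 12 = 20$)
$P N{\left(\left(0 - 1\right) \left(-2\right) \right)} = 20 i \sqrt{2}$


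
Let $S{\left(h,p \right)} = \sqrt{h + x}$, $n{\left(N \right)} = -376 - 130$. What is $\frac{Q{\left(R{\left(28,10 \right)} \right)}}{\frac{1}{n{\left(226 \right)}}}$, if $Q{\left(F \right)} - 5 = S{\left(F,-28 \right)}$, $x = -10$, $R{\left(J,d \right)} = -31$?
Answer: $-2530 - 506 i \sqrt{41} \approx -2530.0 - 3240.0 i$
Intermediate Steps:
$n{\left(N \right)} = -506$ ($n{\left(N \right)} = -376 - 130 = -506$)
$S{\left(h,p \right)} = \sqrt{-10 + h}$ ($S{\left(h,p \right)} = \sqrt{h - 10} = \sqrt{-10 + h}$)
$Q{\left(F \right)} = 5 + \sqrt{-10 + F}$
$\frac{Q{\left(R{\left(28,10 \right)} \right)}}{\frac{1}{n{\left(226 \right)}}} = \frac{5 + \sqrt{-10 - 31}}{\frac{1}{-506}} = \frac{5 + \sqrt{-41}}{- \frac{1}{506}} = \left(5 + i \sqrt{41}\right) \left(-506\right) = -2530 - 506 i \sqrt{41}$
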